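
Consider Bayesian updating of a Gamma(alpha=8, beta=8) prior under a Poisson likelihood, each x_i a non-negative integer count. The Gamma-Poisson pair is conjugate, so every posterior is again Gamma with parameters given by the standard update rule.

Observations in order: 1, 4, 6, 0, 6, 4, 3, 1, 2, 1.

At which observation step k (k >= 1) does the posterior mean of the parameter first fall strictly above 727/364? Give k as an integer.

k = 6

obs 1: x=1 → posterior Gamma(9, 9)
obs 2: x=4 → posterior Gamma(13, 10)
obs 3: x=6 → posterior Gamma(19, 11)
obs 4: x=0 → posterior Gamma(19, 12)
obs 5: x=6 → posterior Gamma(25, 13)
obs 6: x=4 → posterior Gamma(29, 14)
obs 7: x=3 → posterior Gamma(32, 15)
obs 8: x=1 → posterior Gamma(33, 16)
obs 9: x=2 → posterior Gamma(35, 17)
obs 10: x=1 → posterior Gamma(36, 18)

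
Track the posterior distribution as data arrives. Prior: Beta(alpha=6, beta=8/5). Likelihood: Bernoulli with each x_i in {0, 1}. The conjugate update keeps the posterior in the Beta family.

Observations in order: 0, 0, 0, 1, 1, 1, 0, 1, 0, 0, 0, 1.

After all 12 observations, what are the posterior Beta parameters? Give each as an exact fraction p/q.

obs 1: x=0 → posterior Beta(6, 13/5)
obs 2: x=0 → posterior Beta(6, 18/5)
obs 3: x=0 → posterior Beta(6, 23/5)
obs 4: x=1 → posterior Beta(7, 23/5)
obs 5: x=1 → posterior Beta(8, 23/5)
obs 6: x=1 → posterior Beta(9, 23/5)
obs 7: x=0 → posterior Beta(9, 28/5)
obs 8: x=1 → posterior Beta(10, 28/5)
obs 9: x=0 → posterior Beta(10, 33/5)
obs 10: x=0 → posterior Beta(10, 38/5)
obs 11: x=0 → posterior Beta(10, 43/5)
obs 12: x=1 → posterior Beta(11, 43/5)

alpha=11, beta=43/5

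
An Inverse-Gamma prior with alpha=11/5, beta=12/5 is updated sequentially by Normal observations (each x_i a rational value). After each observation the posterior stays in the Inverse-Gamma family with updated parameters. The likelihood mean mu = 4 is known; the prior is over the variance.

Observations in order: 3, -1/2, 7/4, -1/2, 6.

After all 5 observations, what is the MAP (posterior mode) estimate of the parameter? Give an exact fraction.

obs 1: x=3 → posterior Inverse-Gamma(27/10, 29/10)
obs 2: x=-1/2 → posterior Inverse-Gamma(16/5, 521/40)
obs 3: x=7/4 → posterior Inverse-Gamma(37/10, 2489/160)
obs 4: x=-1/2 → posterior Inverse-Gamma(21/5, 4109/160)
obs 5: x=6 → posterior Inverse-Gamma(47/10, 4429/160)

4429/912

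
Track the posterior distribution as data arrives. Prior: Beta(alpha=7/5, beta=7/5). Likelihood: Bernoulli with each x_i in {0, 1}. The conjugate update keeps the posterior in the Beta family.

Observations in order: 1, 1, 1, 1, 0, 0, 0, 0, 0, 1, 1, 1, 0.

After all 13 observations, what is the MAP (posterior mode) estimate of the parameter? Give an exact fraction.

obs 1: x=1 → posterior Beta(12/5, 7/5)
obs 2: x=1 → posterior Beta(17/5, 7/5)
obs 3: x=1 → posterior Beta(22/5, 7/5)
obs 4: x=1 → posterior Beta(27/5, 7/5)
obs 5: x=0 → posterior Beta(27/5, 12/5)
obs 6: x=0 → posterior Beta(27/5, 17/5)
obs 7: x=0 → posterior Beta(27/5, 22/5)
obs 8: x=0 → posterior Beta(27/5, 27/5)
obs 9: x=0 → posterior Beta(27/5, 32/5)
obs 10: x=1 → posterior Beta(32/5, 32/5)
obs 11: x=1 → posterior Beta(37/5, 32/5)
obs 12: x=1 → posterior Beta(42/5, 32/5)
obs 13: x=0 → posterior Beta(42/5, 37/5)

37/69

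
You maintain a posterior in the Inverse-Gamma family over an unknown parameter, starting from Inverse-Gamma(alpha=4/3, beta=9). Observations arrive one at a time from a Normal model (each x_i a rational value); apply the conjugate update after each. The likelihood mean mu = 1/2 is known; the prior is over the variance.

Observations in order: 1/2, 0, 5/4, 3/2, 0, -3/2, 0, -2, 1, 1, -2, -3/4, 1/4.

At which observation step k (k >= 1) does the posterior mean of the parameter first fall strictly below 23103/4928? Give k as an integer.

k = 4

obs 1: x=1/2 → posterior Inverse-Gamma(11/6, 9)
obs 2: x=0 → posterior Inverse-Gamma(7/3, 73/8)
obs 3: x=5/4 → posterior Inverse-Gamma(17/6, 301/32)
obs 4: x=3/2 → posterior Inverse-Gamma(10/3, 317/32)
obs 5: x=0 → posterior Inverse-Gamma(23/6, 321/32)
obs 6: x=-3/2 → posterior Inverse-Gamma(13/3, 385/32)
obs 7: x=0 → posterior Inverse-Gamma(29/6, 389/32)
obs 8: x=-2 → posterior Inverse-Gamma(16/3, 489/32)
obs 9: x=1 → posterior Inverse-Gamma(35/6, 493/32)
obs 10: x=1 → posterior Inverse-Gamma(19/3, 497/32)
obs 11: x=-2 → posterior Inverse-Gamma(41/6, 597/32)
obs 12: x=-3/4 → posterior Inverse-Gamma(22/3, 311/16)
obs 13: x=1/4 → posterior Inverse-Gamma(47/6, 623/32)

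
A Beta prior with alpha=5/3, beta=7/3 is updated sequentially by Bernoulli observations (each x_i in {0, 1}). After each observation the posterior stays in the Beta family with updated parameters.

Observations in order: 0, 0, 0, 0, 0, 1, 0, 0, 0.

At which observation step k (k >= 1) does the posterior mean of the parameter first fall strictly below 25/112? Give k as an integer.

k = 4

obs 1: x=0 → posterior Beta(5/3, 10/3)
obs 2: x=0 → posterior Beta(5/3, 13/3)
obs 3: x=0 → posterior Beta(5/3, 16/3)
obs 4: x=0 → posterior Beta(5/3, 19/3)
obs 5: x=0 → posterior Beta(5/3, 22/3)
obs 6: x=1 → posterior Beta(8/3, 22/3)
obs 7: x=0 → posterior Beta(8/3, 25/3)
obs 8: x=0 → posterior Beta(8/3, 28/3)
obs 9: x=0 → posterior Beta(8/3, 31/3)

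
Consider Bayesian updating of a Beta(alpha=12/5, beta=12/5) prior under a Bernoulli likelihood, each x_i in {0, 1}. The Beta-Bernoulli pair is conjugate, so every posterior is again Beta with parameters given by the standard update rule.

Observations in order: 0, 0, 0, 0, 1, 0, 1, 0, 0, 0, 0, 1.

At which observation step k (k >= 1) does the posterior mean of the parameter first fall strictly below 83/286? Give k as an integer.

k = 4

obs 1: x=0 → posterior Beta(12/5, 17/5)
obs 2: x=0 → posterior Beta(12/5, 22/5)
obs 3: x=0 → posterior Beta(12/5, 27/5)
obs 4: x=0 → posterior Beta(12/5, 32/5)
obs 5: x=1 → posterior Beta(17/5, 32/5)
obs 6: x=0 → posterior Beta(17/5, 37/5)
obs 7: x=1 → posterior Beta(22/5, 37/5)
obs 8: x=0 → posterior Beta(22/5, 42/5)
obs 9: x=0 → posterior Beta(22/5, 47/5)
obs 10: x=0 → posterior Beta(22/5, 52/5)
obs 11: x=0 → posterior Beta(22/5, 57/5)
obs 12: x=1 → posterior Beta(27/5, 57/5)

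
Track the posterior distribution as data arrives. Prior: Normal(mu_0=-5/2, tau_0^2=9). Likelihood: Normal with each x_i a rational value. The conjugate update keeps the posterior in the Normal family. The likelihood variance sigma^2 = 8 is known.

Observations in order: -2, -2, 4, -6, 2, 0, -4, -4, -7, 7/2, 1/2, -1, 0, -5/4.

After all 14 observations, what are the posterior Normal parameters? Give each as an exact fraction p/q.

obs 1: x=-2 → posterior Normal(-38/17, 72/17)
obs 2: x=-2 → posterior Normal(-28/13, 36/13)
obs 3: x=4 → posterior Normal(-4/7, 72/35)
obs 4: x=-6 → posterior Normal(-37/22, 18/11)
obs 5: x=2 → posterior Normal(-56/53, 72/53)
obs 6: x=0 → posterior Normal(-28/31, 36/31)
obs 7: x=-4 → posterior Normal(-92/71, 72/71)
obs 8: x=-4 → posterior Normal(-8/5, 9/10)
obs 9: x=-7 → posterior Normal(-191/89, 72/89)
obs 10: x=7/2 → posterior Normal(-319/196, 36/49)
obs 11: x=1/2 → posterior Normal(-155/107, 72/107)
obs 12: x=-1 → posterior Normal(-41/29, 18/29)
obs 13: x=0 → posterior Normal(-164/125, 72/125)
obs 14: x=-5/4 → posterior Normal(-701/536, 36/67)

mu_0=-701/536, tau_0^2=36/67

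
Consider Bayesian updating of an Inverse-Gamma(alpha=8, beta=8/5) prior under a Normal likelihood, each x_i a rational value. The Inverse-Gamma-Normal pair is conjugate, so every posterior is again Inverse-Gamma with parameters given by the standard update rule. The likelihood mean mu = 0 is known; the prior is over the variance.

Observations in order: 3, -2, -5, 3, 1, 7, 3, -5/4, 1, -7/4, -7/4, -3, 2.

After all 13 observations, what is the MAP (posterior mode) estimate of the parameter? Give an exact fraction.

10471/2480

obs 1: x=3 → posterior Inverse-Gamma(17/2, 61/10)
obs 2: x=-2 → posterior Inverse-Gamma(9, 81/10)
obs 3: x=-5 → posterior Inverse-Gamma(19/2, 103/5)
obs 4: x=3 → posterior Inverse-Gamma(10, 251/10)
obs 5: x=1 → posterior Inverse-Gamma(21/2, 128/5)
obs 6: x=7 → posterior Inverse-Gamma(11, 501/10)
obs 7: x=3 → posterior Inverse-Gamma(23/2, 273/5)
obs 8: x=-5/4 → posterior Inverse-Gamma(12, 8861/160)
obs 9: x=1 → posterior Inverse-Gamma(25/2, 8941/160)
obs 10: x=-7/4 → posterior Inverse-Gamma(13, 4593/80)
obs 11: x=-7/4 → posterior Inverse-Gamma(27/2, 9431/160)
obs 12: x=-3 → posterior Inverse-Gamma(14, 10151/160)
obs 13: x=2 → posterior Inverse-Gamma(29/2, 10471/160)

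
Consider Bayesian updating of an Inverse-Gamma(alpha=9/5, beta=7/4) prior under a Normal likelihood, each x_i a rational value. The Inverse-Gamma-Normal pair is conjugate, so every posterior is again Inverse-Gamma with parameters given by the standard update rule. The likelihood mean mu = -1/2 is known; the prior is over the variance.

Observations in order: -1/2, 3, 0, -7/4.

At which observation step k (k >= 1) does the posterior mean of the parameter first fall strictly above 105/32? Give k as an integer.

obs 1: x=-1/2 → posterior Inverse-Gamma(23/10, 7/4)
obs 2: x=3 → posterior Inverse-Gamma(14/5, 63/8)
obs 3: x=0 → posterior Inverse-Gamma(33/10, 8)
obs 4: x=-7/4 → posterior Inverse-Gamma(19/5, 281/32)

k = 2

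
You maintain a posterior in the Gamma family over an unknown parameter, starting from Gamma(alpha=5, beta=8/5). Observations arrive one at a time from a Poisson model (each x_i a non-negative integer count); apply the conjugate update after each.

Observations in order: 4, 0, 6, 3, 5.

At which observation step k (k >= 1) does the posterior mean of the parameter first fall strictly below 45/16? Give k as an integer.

obs 1: x=4 → posterior Gamma(9, 13/5)
obs 2: x=0 → posterior Gamma(9, 18/5)
obs 3: x=6 → posterior Gamma(15, 23/5)
obs 4: x=3 → posterior Gamma(18, 28/5)
obs 5: x=5 → posterior Gamma(23, 33/5)

k = 2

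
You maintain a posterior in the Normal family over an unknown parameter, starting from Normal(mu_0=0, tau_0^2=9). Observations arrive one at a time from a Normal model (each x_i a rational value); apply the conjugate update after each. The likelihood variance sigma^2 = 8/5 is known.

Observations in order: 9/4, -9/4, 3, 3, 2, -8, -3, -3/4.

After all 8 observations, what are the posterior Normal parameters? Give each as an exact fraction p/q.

mu_0=-675/1472, tau_0^2=9/46

obs 1: x=9/4 → posterior Normal(405/212, 72/53)
obs 2: x=-9/4 → posterior Normal(0, 36/49)
obs 3: x=3 → posterior Normal(135/143, 72/143)
obs 4: x=3 → posterior Normal(135/94, 18/47)
obs 5: x=2 → posterior Normal(360/233, 72/233)
obs 6: x=-8 → posterior Normal(0, 36/139)
obs 7: x=-3 → posterior Normal(-135/323, 72/323)
obs 8: x=-3/4 → posterior Normal(-675/1472, 9/46)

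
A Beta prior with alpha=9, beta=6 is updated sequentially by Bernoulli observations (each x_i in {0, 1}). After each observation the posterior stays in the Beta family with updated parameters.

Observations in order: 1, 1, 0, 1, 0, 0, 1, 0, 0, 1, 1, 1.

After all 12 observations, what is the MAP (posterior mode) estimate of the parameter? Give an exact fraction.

3/5

obs 1: x=1 → posterior Beta(10, 6)
obs 2: x=1 → posterior Beta(11, 6)
obs 3: x=0 → posterior Beta(11, 7)
obs 4: x=1 → posterior Beta(12, 7)
obs 5: x=0 → posterior Beta(12, 8)
obs 6: x=0 → posterior Beta(12, 9)
obs 7: x=1 → posterior Beta(13, 9)
obs 8: x=0 → posterior Beta(13, 10)
obs 9: x=0 → posterior Beta(13, 11)
obs 10: x=1 → posterior Beta(14, 11)
obs 11: x=1 → posterior Beta(15, 11)
obs 12: x=1 → posterior Beta(16, 11)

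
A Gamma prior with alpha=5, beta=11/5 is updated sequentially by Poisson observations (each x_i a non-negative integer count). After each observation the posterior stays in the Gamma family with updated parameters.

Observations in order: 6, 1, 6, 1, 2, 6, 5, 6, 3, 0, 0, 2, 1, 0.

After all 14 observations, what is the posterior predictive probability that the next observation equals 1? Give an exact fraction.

obs 1: x=6 → posterior Gamma(11, 16/5)
obs 2: x=1 → posterior Gamma(12, 21/5)
obs 3: x=6 → posterior Gamma(18, 26/5)
obs 4: x=1 → posterior Gamma(19, 31/5)
obs 5: x=2 → posterior Gamma(21, 36/5)
obs 6: x=6 → posterior Gamma(27, 41/5)
obs 7: x=5 → posterior Gamma(32, 46/5)
obs 8: x=6 → posterior Gamma(38, 51/5)
obs 9: x=3 → posterior Gamma(41, 56/5)
obs 10: x=0 → posterior Gamma(41, 61/5)
obs 11: x=0 → posterior Gamma(41, 66/5)
obs 12: x=2 → posterior Gamma(43, 71/5)
obs 13: x=1 → posterior Gamma(44, 76/5)
obs 14: x=0 → posterior Gamma(44, 81/5)

51725359784230266403221420057208097484856346631255997775556618715711636467491569025655/282078713757217496945823244655286214434755788141228420407067592811421659162360512774144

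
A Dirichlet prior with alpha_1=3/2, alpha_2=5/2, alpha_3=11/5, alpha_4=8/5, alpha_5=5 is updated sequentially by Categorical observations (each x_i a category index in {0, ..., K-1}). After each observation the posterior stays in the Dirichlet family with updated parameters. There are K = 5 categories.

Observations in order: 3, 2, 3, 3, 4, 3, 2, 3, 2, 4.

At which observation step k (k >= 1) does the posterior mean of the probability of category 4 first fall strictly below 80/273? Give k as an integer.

obs 1: x=3 → posterior Dirichlet(3/2, 5/2, 11/5, 13/5, 5)
obs 2: x=2 → posterior Dirichlet(3/2, 5/2, 16/5, 13/5, 5)
obs 3: x=3 → posterior Dirichlet(3/2, 5/2, 16/5, 18/5, 5)
obs 4: x=3 → posterior Dirichlet(3/2, 5/2, 16/5, 23/5, 5)
obs 5: x=4 → posterior Dirichlet(3/2, 5/2, 16/5, 23/5, 6)
obs 6: x=3 → posterior Dirichlet(3/2, 5/2, 16/5, 28/5, 6)
obs 7: x=2 → posterior Dirichlet(3/2, 5/2, 21/5, 28/5, 6)
obs 8: x=3 → posterior Dirichlet(3/2, 5/2, 21/5, 33/5, 6)
obs 9: x=2 → posterior Dirichlet(3/2, 5/2, 26/5, 33/5, 6)
obs 10: x=4 → posterior Dirichlet(3/2, 5/2, 26/5, 33/5, 7)

k = 8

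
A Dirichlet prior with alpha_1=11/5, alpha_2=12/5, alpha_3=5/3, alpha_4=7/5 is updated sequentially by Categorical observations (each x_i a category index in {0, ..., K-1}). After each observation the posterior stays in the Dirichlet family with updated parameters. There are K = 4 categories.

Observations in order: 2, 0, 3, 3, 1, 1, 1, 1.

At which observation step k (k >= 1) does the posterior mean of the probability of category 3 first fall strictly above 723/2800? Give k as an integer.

k = 4

obs 1: x=2 → posterior Dirichlet(11/5, 12/5, 8/3, 7/5)
obs 2: x=0 → posterior Dirichlet(16/5, 12/5, 8/3, 7/5)
obs 3: x=3 → posterior Dirichlet(16/5, 12/5, 8/3, 12/5)
obs 4: x=3 → posterior Dirichlet(16/5, 12/5, 8/3, 17/5)
obs 5: x=1 → posterior Dirichlet(16/5, 17/5, 8/3, 17/5)
obs 6: x=1 → posterior Dirichlet(16/5, 22/5, 8/3, 17/5)
obs 7: x=1 → posterior Dirichlet(16/5, 27/5, 8/3, 17/5)
obs 8: x=1 → posterior Dirichlet(16/5, 32/5, 8/3, 17/5)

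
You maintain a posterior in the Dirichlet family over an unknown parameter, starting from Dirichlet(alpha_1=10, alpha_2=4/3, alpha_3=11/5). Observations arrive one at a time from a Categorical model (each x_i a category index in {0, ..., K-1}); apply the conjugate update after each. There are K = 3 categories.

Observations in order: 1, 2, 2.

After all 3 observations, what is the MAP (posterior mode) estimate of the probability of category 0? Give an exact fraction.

obs 1: x=1 → posterior Dirichlet(10, 7/3, 11/5)
obs 2: x=2 → posterior Dirichlet(10, 7/3, 16/5)
obs 3: x=2 → posterior Dirichlet(10, 7/3, 21/5)

135/203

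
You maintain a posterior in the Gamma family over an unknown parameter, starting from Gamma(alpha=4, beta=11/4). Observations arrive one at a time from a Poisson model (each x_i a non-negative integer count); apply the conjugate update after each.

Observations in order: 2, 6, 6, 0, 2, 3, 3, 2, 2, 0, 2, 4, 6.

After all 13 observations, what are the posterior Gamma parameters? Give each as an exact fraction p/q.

obs 1: x=2 → posterior Gamma(6, 15/4)
obs 2: x=6 → posterior Gamma(12, 19/4)
obs 3: x=6 → posterior Gamma(18, 23/4)
obs 4: x=0 → posterior Gamma(18, 27/4)
obs 5: x=2 → posterior Gamma(20, 31/4)
obs 6: x=3 → posterior Gamma(23, 35/4)
obs 7: x=3 → posterior Gamma(26, 39/4)
obs 8: x=2 → posterior Gamma(28, 43/4)
obs 9: x=2 → posterior Gamma(30, 47/4)
obs 10: x=0 → posterior Gamma(30, 51/4)
obs 11: x=2 → posterior Gamma(32, 55/4)
obs 12: x=4 → posterior Gamma(36, 59/4)
obs 13: x=6 → posterior Gamma(42, 63/4)

alpha=42, beta=63/4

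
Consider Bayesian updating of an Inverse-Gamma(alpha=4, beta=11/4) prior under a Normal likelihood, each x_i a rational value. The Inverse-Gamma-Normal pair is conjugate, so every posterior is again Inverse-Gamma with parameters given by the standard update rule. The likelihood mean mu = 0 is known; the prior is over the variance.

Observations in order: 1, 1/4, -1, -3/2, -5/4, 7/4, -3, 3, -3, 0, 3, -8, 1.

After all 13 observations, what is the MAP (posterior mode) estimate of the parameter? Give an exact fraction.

obs 1: x=1 → posterior Inverse-Gamma(9/2, 13/4)
obs 2: x=1/4 → posterior Inverse-Gamma(5, 105/32)
obs 3: x=-1 → posterior Inverse-Gamma(11/2, 121/32)
obs 4: x=-3/2 → posterior Inverse-Gamma(6, 157/32)
obs 5: x=-5/4 → posterior Inverse-Gamma(13/2, 91/16)
obs 6: x=7/4 → posterior Inverse-Gamma(7, 231/32)
obs 7: x=-3 → posterior Inverse-Gamma(15/2, 375/32)
obs 8: x=3 → posterior Inverse-Gamma(8, 519/32)
obs 9: x=-3 → posterior Inverse-Gamma(17/2, 663/32)
obs 10: x=0 → posterior Inverse-Gamma(9, 663/32)
obs 11: x=3 → posterior Inverse-Gamma(19/2, 807/32)
obs 12: x=-8 → posterior Inverse-Gamma(10, 1831/32)
obs 13: x=1 → posterior Inverse-Gamma(21/2, 1847/32)

1847/368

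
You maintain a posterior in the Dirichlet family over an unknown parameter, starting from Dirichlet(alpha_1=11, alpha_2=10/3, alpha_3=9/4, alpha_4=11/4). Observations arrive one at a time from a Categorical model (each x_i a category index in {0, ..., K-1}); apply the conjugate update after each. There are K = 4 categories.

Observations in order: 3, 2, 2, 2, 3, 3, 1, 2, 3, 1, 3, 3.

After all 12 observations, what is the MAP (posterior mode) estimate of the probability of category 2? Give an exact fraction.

obs 1: x=3 → posterior Dirichlet(11, 10/3, 9/4, 15/4)
obs 2: x=2 → posterior Dirichlet(11, 10/3, 13/4, 15/4)
obs 3: x=2 → posterior Dirichlet(11, 10/3, 17/4, 15/4)
obs 4: x=2 → posterior Dirichlet(11, 10/3, 21/4, 15/4)
obs 5: x=3 → posterior Dirichlet(11, 10/3, 21/4, 19/4)
obs 6: x=3 → posterior Dirichlet(11, 10/3, 21/4, 23/4)
obs 7: x=1 → posterior Dirichlet(11, 13/3, 21/4, 23/4)
obs 8: x=2 → posterior Dirichlet(11, 13/3, 25/4, 23/4)
obs 9: x=3 → posterior Dirichlet(11, 13/3, 25/4, 27/4)
obs 10: x=1 → posterior Dirichlet(11, 16/3, 25/4, 27/4)
obs 11: x=3 → posterior Dirichlet(11, 16/3, 25/4, 31/4)
obs 12: x=3 → posterior Dirichlet(11, 16/3, 25/4, 35/4)

63/328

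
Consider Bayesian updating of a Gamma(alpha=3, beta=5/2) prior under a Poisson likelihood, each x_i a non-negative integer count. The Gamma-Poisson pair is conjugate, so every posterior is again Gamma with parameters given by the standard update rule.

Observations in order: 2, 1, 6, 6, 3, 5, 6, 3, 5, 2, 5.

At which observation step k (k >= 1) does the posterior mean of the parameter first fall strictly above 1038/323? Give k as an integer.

k = 7

obs 1: x=2 → posterior Gamma(5, 7/2)
obs 2: x=1 → posterior Gamma(6, 9/2)
obs 3: x=6 → posterior Gamma(12, 11/2)
obs 4: x=6 → posterior Gamma(18, 13/2)
obs 5: x=3 → posterior Gamma(21, 15/2)
obs 6: x=5 → posterior Gamma(26, 17/2)
obs 7: x=6 → posterior Gamma(32, 19/2)
obs 8: x=3 → posterior Gamma(35, 21/2)
obs 9: x=5 → posterior Gamma(40, 23/2)
obs 10: x=2 → posterior Gamma(42, 25/2)
obs 11: x=5 → posterior Gamma(47, 27/2)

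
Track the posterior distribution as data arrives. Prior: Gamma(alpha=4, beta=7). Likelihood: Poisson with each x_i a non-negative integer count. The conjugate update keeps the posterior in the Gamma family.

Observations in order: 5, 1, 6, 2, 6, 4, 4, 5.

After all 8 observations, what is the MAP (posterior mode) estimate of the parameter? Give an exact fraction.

12/5

obs 1: x=5 → posterior Gamma(9, 8)
obs 2: x=1 → posterior Gamma(10, 9)
obs 3: x=6 → posterior Gamma(16, 10)
obs 4: x=2 → posterior Gamma(18, 11)
obs 5: x=6 → posterior Gamma(24, 12)
obs 6: x=4 → posterior Gamma(28, 13)
obs 7: x=4 → posterior Gamma(32, 14)
obs 8: x=5 → posterior Gamma(37, 15)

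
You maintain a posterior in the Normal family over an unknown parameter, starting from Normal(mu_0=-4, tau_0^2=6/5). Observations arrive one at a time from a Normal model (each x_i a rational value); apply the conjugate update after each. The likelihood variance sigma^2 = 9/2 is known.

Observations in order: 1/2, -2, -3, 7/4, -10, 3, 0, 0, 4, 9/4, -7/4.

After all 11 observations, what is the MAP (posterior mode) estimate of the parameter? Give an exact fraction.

obs 1: x=1/2 → posterior Normal(-58/19, 18/19)
obs 2: x=-2 → posterior Normal(-66/23, 18/23)
obs 3: x=-3 → posterior Normal(-26/9, 2/3)
obs 4: x=7/4 → posterior Normal(-71/31, 18/31)
obs 5: x=-10 → posterior Normal(-111/35, 18/35)
obs 6: x=3 → posterior Normal(-33/13, 6/13)
obs 7: x=0 → posterior Normal(-99/43, 18/43)
obs 8: x=0 → posterior Normal(-99/47, 18/47)
obs 9: x=4 → posterior Normal(-83/51, 6/17)
obs 10: x=9/4 → posterior Normal(-74/55, 18/55)
obs 11: x=-7/4 → posterior Normal(-81/59, 18/59)

-81/59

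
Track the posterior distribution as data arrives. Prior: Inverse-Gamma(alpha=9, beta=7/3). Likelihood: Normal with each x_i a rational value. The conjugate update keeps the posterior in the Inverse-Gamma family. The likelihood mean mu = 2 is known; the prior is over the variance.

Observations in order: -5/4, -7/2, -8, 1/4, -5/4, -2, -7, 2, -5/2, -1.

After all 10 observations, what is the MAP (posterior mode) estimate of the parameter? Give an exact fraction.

obs 1: x=-5/4 → posterior Inverse-Gamma(19/2, 731/96)
obs 2: x=-7/2 → posterior Inverse-Gamma(10, 2183/96)
obs 3: x=-8 → posterior Inverse-Gamma(21/2, 6983/96)
obs 4: x=1/4 → posterior Inverse-Gamma(11, 3565/48)
obs 5: x=-5/4 → posterior Inverse-Gamma(23/2, 7637/96)
obs 6: x=-2 → posterior Inverse-Gamma(12, 8405/96)
obs 7: x=-7 → posterior Inverse-Gamma(25/2, 12293/96)
obs 8: x=2 → posterior Inverse-Gamma(13, 12293/96)
obs 9: x=-5/2 → posterior Inverse-Gamma(27/2, 13265/96)
obs 10: x=-1 → posterior Inverse-Gamma(14, 13697/96)

13697/1440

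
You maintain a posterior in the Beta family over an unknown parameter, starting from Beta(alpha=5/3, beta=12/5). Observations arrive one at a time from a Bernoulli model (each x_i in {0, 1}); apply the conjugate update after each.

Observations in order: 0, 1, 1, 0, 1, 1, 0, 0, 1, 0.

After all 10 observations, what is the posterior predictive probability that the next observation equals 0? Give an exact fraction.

111/211

obs 1: x=0 → posterior Beta(5/3, 17/5)
obs 2: x=1 → posterior Beta(8/3, 17/5)
obs 3: x=1 → posterior Beta(11/3, 17/5)
obs 4: x=0 → posterior Beta(11/3, 22/5)
obs 5: x=1 → posterior Beta(14/3, 22/5)
obs 6: x=1 → posterior Beta(17/3, 22/5)
obs 7: x=0 → posterior Beta(17/3, 27/5)
obs 8: x=0 → posterior Beta(17/3, 32/5)
obs 9: x=1 → posterior Beta(20/3, 32/5)
obs 10: x=0 → posterior Beta(20/3, 37/5)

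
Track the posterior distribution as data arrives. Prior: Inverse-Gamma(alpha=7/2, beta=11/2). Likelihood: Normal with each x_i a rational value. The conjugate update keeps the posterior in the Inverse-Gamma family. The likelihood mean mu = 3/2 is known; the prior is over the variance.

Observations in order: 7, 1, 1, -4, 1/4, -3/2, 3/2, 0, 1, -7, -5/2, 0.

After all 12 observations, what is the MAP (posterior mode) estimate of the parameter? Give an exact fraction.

2809/336

obs 1: x=7 → posterior Inverse-Gamma(4, 165/8)
obs 2: x=1 → posterior Inverse-Gamma(9/2, 83/4)
obs 3: x=1 → posterior Inverse-Gamma(5, 167/8)
obs 4: x=-4 → posterior Inverse-Gamma(11/2, 36)
obs 5: x=1/4 → posterior Inverse-Gamma(6, 1177/32)
obs 6: x=-3/2 → posterior Inverse-Gamma(13/2, 1321/32)
obs 7: x=3/2 → posterior Inverse-Gamma(7, 1321/32)
obs 8: x=0 → posterior Inverse-Gamma(15/2, 1357/32)
obs 9: x=1 → posterior Inverse-Gamma(8, 1361/32)
obs 10: x=-7 → posterior Inverse-Gamma(17/2, 2517/32)
obs 11: x=-5/2 → posterior Inverse-Gamma(9, 2773/32)
obs 12: x=0 → posterior Inverse-Gamma(19/2, 2809/32)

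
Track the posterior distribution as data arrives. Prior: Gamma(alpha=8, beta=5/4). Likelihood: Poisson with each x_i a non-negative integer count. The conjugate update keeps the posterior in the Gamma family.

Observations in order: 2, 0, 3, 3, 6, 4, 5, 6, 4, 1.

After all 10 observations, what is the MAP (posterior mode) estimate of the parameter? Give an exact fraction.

164/45

obs 1: x=2 → posterior Gamma(10, 9/4)
obs 2: x=0 → posterior Gamma(10, 13/4)
obs 3: x=3 → posterior Gamma(13, 17/4)
obs 4: x=3 → posterior Gamma(16, 21/4)
obs 5: x=6 → posterior Gamma(22, 25/4)
obs 6: x=4 → posterior Gamma(26, 29/4)
obs 7: x=5 → posterior Gamma(31, 33/4)
obs 8: x=6 → posterior Gamma(37, 37/4)
obs 9: x=4 → posterior Gamma(41, 41/4)
obs 10: x=1 → posterior Gamma(42, 45/4)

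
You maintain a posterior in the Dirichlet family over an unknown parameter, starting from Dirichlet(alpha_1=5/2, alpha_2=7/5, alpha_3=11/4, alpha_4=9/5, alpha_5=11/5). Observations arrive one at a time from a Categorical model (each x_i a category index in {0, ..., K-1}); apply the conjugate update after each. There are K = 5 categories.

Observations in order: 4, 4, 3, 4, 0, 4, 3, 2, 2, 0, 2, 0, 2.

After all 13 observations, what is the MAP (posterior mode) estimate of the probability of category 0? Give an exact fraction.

90/373

obs 1: x=4 → posterior Dirichlet(5/2, 7/5, 11/4, 9/5, 16/5)
obs 2: x=4 → posterior Dirichlet(5/2, 7/5, 11/4, 9/5, 21/5)
obs 3: x=3 → posterior Dirichlet(5/2, 7/5, 11/4, 14/5, 21/5)
obs 4: x=4 → posterior Dirichlet(5/2, 7/5, 11/4, 14/5, 26/5)
obs 5: x=0 → posterior Dirichlet(7/2, 7/5, 11/4, 14/5, 26/5)
obs 6: x=4 → posterior Dirichlet(7/2, 7/5, 11/4, 14/5, 31/5)
obs 7: x=3 → posterior Dirichlet(7/2, 7/5, 11/4, 19/5, 31/5)
obs 8: x=2 → posterior Dirichlet(7/2, 7/5, 15/4, 19/5, 31/5)
obs 9: x=2 → posterior Dirichlet(7/2, 7/5, 19/4, 19/5, 31/5)
obs 10: x=0 → posterior Dirichlet(9/2, 7/5, 19/4, 19/5, 31/5)
obs 11: x=2 → posterior Dirichlet(9/2, 7/5, 23/4, 19/5, 31/5)
obs 12: x=0 → posterior Dirichlet(11/2, 7/5, 23/4, 19/5, 31/5)
obs 13: x=2 → posterior Dirichlet(11/2, 7/5, 27/4, 19/5, 31/5)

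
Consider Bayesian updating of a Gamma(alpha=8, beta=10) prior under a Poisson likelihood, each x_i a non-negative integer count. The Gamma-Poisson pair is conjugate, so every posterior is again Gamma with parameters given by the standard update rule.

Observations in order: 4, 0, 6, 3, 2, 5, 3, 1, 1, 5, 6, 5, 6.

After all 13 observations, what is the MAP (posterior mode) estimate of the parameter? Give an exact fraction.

54/23

obs 1: x=4 → posterior Gamma(12, 11)
obs 2: x=0 → posterior Gamma(12, 12)
obs 3: x=6 → posterior Gamma(18, 13)
obs 4: x=3 → posterior Gamma(21, 14)
obs 5: x=2 → posterior Gamma(23, 15)
obs 6: x=5 → posterior Gamma(28, 16)
obs 7: x=3 → posterior Gamma(31, 17)
obs 8: x=1 → posterior Gamma(32, 18)
obs 9: x=1 → posterior Gamma(33, 19)
obs 10: x=5 → posterior Gamma(38, 20)
obs 11: x=6 → posterior Gamma(44, 21)
obs 12: x=5 → posterior Gamma(49, 22)
obs 13: x=6 → posterior Gamma(55, 23)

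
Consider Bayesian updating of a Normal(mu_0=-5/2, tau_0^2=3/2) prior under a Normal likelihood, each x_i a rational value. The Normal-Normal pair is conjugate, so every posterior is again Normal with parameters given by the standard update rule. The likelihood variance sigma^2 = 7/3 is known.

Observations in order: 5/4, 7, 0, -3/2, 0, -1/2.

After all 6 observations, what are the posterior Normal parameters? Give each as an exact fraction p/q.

mu_0=5/16, tau_0^2=21/68

obs 1: x=5/4 → posterior Normal(-95/92, 21/23)
obs 2: x=7 → posterior Normal(157/128, 21/32)
obs 3: x=0 → posterior Normal(157/164, 21/41)
obs 4: x=-3/2 → posterior Normal(103/200, 21/50)
obs 5: x=0 → posterior Normal(103/236, 21/59)
obs 6: x=-1/2 → posterior Normal(5/16, 21/68)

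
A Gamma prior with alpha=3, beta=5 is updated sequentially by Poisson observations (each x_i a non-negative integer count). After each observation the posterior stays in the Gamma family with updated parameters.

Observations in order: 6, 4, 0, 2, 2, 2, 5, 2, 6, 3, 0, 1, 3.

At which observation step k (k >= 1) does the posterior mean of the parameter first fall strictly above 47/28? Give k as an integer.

k = 2

obs 1: x=6 → posterior Gamma(9, 6)
obs 2: x=4 → posterior Gamma(13, 7)
obs 3: x=0 → posterior Gamma(13, 8)
obs 4: x=2 → posterior Gamma(15, 9)
obs 5: x=2 → posterior Gamma(17, 10)
obs 6: x=2 → posterior Gamma(19, 11)
obs 7: x=5 → posterior Gamma(24, 12)
obs 8: x=2 → posterior Gamma(26, 13)
obs 9: x=6 → posterior Gamma(32, 14)
obs 10: x=3 → posterior Gamma(35, 15)
obs 11: x=0 → posterior Gamma(35, 16)
obs 12: x=1 → posterior Gamma(36, 17)
obs 13: x=3 → posterior Gamma(39, 18)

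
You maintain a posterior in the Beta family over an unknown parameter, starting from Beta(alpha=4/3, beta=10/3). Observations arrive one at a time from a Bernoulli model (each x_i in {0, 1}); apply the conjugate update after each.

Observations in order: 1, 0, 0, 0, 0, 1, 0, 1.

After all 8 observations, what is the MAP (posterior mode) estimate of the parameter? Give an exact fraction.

obs 1: x=1 → posterior Beta(7/3, 10/3)
obs 2: x=0 → posterior Beta(7/3, 13/3)
obs 3: x=0 → posterior Beta(7/3, 16/3)
obs 4: x=0 → posterior Beta(7/3, 19/3)
obs 5: x=0 → posterior Beta(7/3, 22/3)
obs 6: x=1 → posterior Beta(10/3, 22/3)
obs 7: x=0 → posterior Beta(10/3, 25/3)
obs 8: x=1 → posterior Beta(13/3, 25/3)

5/16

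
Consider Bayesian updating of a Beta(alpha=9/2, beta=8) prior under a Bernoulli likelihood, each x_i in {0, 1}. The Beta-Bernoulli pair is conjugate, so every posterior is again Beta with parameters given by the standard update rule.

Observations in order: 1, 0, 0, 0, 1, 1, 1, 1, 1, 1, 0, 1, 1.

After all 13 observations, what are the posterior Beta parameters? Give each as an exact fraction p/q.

alpha=27/2, beta=12

obs 1: x=1 → posterior Beta(11/2, 8)
obs 2: x=0 → posterior Beta(11/2, 9)
obs 3: x=0 → posterior Beta(11/2, 10)
obs 4: x=0 → posterior Beta(11/2, 11)
obs 5: x=1 → posterior Beta(13/2, 11)
obs 6: x=1 → posterior Beta(15/2, 11)
obs 7: x=1 → posterior Beta(17/2, 11)
obs 8: x=1 → posterior Beta(19/2, 11)
obs 9: x=1 → posterior Beta(21/2, 11)
obs 10: x=1 → posterior Beta(23/2, 11)
obs 11: x=0 → posterior Beta(23/2, 12)
obs 12: x=1 → posterior Beta(25/2, 12)
obs 13: x=1 → posterior Beta(27/2, 12)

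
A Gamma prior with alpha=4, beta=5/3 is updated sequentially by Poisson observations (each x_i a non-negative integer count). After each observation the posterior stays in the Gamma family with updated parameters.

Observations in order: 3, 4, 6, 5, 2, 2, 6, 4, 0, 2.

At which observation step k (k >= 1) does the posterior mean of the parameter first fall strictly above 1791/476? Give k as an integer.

obs 1: x=3 → posterior Gamma(7, 8/3)
obs 2: x=4 → posterior Gamma(11, 11/3)
obs 3: x=6 → posterior Gamma(17, 14/3)
obs 4: x=5 → posterior Gamma(22, 17/3)
obs 5: x=2 → posterior Gamma(24, 20/3)
obs 6: x=2 → posterior Gamma(26, 23/3)
obs 7: x=6 → posterior Gamma(32, 26/3)
obs 8: x=4 → posterior Gamma(36, 29/3)
obs 9: x=0 → posterior Gamma(36, 32/3)
obs 10: x=2 → posterior Gamma(38, 35/3)

k = 4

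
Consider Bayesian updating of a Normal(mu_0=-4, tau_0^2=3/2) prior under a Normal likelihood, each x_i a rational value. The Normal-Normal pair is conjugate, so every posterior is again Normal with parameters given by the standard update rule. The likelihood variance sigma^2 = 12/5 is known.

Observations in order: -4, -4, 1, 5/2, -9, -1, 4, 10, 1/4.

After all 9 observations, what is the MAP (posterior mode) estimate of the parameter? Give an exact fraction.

obs 1: x=-4 → posterior Normal(-4, 12/13)
obs 2: x=-4 → posterior Normal(-4, 2/3)
obs 3: x=1 → posterior Normal(-67/23, 12/23)
obs 4: x=5/2 → posterior Normal(-109/56, 3/7)
obs 5: x=-9 → posterior Normal(-199/66, 4/11)
obs 6: x=-1 → posterior Normal(-11/4, 6/19)
obs 7: x=4 → posterior Normal(-169/86, 12/43)
obs 8: x=10 → posterior Normal(-23/32, 1/4)
obs 9: x=1/4 → posterior Normal(-133/212, 12/53)

-133/212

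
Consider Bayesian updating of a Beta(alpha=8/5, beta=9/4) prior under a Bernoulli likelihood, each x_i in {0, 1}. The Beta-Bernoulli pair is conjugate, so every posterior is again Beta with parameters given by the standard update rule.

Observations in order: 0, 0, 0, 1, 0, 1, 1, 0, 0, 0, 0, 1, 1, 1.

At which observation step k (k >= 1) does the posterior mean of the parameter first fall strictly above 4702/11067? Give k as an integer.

k = 14

obs 1: x=0 → posterior Beta(8/5, 13/4)
obs 2: x=0 → posterior Beta(8/5, 17/4)
obs 3: x=0 → posterior Beta(8/5, 21/4)
obs 4: x=1 → posterior Beta(13/5, 21/4)
obs 5: x=0 → posterior Beta(13/5, 25/4)
obs 6: x=1 → posterior Beta(18/5, 25/4)
obs 7: x=1 → posterior Beta(23/5, 25/4)
obs 8: x=0 → posterior Beta(23/5, 29/4)
obs 9: x=0 → posterior Beta(23/5, 33/4)
obs 10: x=0 → posterior Beta(23/5, 37/4)
obs 11: x=0 → posterior Beta(23/5, 41/4)
obs 12: x=1 → posterior Beta(28/5, 41/4)
obs 13: x=1 → posterior Beta(33/5, 41/4)
obs 14: x=1 → posterior Beta(38/5, 41/4)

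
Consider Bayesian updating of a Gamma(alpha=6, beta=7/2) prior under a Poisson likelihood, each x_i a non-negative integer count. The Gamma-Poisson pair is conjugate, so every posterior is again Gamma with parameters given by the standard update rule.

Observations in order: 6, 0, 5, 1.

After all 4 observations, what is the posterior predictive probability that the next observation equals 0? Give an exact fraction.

1477891880035400390625/14063084452067724991009

obs 1: x=6 → posterior Gamma(12, 9/2)
obs 2: x=0 → posterior Gamma(12, 11/2)
obs 3: x=5 → posterior Gamma(17, 13/2)
obs 4: x=1 → posterior Gamma(18, 15/2)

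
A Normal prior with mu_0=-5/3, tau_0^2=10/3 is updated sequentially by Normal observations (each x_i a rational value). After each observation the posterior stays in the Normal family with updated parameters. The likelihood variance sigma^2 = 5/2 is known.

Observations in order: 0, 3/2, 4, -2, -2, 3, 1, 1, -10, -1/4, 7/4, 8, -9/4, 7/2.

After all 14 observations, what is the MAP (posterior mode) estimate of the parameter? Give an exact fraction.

24/59

obs 1: x=0 → posterior Normal(-5/7, 10/7)
obs 2: x=3/2 → posterior Normal(1/11, 10/11)
obs 3: x=4 → posterior Normal(17/15, 2/3)
obs 4: x=-2 → posterior Normal(9/19, 10/19)
obs 5: x=-2 → posterior Normal(1/23, 10/23)
obs 6: x=3 → posterior Normal(13/27, 10/27)
obs 7: x=1 → posterior Normal(17/31, 10/31)
obs 8: x=1 → posterior Normal(3/5, 2/7)
obs 9: x=-10 → posterior Normal(-19/39, 10/39)
obs 10: x=-1/4 → posterior Normal(-20/43, 10/43)
obs 11: x=7/4 → posterior Normal(-13/47, 10/47)
obs 12: x=8 → posterior Normal(19/51, 10/51)
obs 13: x=-9/4 → posterior Normal(2/11, 2/11)
obs 14: x=7/2 → posterior Normal(24/59, 10/59)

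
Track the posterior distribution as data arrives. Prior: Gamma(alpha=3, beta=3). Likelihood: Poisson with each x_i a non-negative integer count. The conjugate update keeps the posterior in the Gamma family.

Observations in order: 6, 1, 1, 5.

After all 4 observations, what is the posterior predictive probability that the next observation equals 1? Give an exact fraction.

obs 1: x=6 → posterior Gamma(9, 4)
obs 2: x=1 → posterior Gamma(10, 5)
obs 3: x=1 → posterior Gamma(11, 6)
obs 4: x=5 → posterior Gamma(16, 7)

33232930569601/140737488355328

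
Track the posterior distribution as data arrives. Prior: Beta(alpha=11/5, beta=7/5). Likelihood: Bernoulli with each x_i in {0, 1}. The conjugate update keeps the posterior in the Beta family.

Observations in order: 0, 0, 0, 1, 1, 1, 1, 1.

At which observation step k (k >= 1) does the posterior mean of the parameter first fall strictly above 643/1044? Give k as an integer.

k = 8

obs 1: x=0 → posterior Beta(11/5, 12/5)
obs 2: x=0 → posterior Beta(11/5, 17/5)
obs 3: x=0 → posterior Beta(11/5, 22/5)
obs 4: x=1 → posterior Beta(16/5, 22/5)
obs 5: x=1 → posterior Beta(21/5, 22/5)
obs 6: x=1 → posterior Beta(26/5, 22/5)
obs 7: x=1 → posterior Beta(31/5, 22/5)
obs 8: x=1 → posterior Beta(36/5, 22/5)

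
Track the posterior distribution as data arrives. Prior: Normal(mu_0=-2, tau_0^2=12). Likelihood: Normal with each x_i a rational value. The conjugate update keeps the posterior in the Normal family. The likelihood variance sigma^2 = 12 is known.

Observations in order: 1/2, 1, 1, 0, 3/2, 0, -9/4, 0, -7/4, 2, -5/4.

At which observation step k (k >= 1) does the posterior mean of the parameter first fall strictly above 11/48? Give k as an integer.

obs 1: x=1/2 → posterior Normal(-3/4, 6)
obs 2: x=1 → posterior Normal(-1/6, 4)
obs 3: x=1 → posterior Normal(1/8, 3)
obs 4: x=0 → posterior Normal(1/10, 12/5)
obs 5: x=3/2 → posterior Normal(1/3, 2)
obs 6: x=0 → posterior Normal(2/7, 12/7)
obs 7: x=-9/4 → posterior Normal(-1/32, 3/2)
obs 8: x=0 → posterior Normal(-1/36, 4/3)
obs 9: x=-7/4 → posterior Normal(-1/5, 6/5)
obs 10: x=2 → posterior Normal(0, 12/11)
obs 11: x=-5/4 → posterior Normal(-5/48, 1)

k = 5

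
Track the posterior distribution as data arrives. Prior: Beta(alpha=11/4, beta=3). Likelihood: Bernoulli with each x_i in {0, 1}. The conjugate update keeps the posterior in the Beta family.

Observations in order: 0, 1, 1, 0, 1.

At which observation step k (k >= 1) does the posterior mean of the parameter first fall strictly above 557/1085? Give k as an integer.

k = 3

obs 1: x=0 → posterior Beta(11/4, 4)
obs 2: x=1 → posterior Beta(15/4, 4)
obs 3: x=1 → posterior Beta(19/4, 4)
obs 4: x=0 → posterior Beta(19/4, 5)
obs 5: x=1 → posterior Beta(23/4, 5)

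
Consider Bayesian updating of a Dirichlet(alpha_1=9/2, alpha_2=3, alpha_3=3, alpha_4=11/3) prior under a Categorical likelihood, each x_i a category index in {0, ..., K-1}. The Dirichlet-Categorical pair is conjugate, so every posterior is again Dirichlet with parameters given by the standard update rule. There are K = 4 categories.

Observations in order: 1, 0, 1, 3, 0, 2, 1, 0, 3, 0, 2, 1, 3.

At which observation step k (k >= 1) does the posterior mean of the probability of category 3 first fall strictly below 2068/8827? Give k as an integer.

obs 1: x=1 → posterior Dirichlet(9/2, 4, 3, 11/3)
obs 2: x=0 → posterior Dirichlet(11/2, 4, 3, 11/3)
obs 3: x=1 → posterior Dirichlet(11/2, 5, 3, 11/3)
obs 4: x=3 → posterior Dirichlet(11/2, 5, 3, 14/3)
obs 5: x=0 → posterior Dirichlet(13/2, 5, 3, 14/3)
obs 6: x=2 → posterior Dirichlet(13/2, 5, 4, 14/3)
obs 7: x=1 → posterior Dirichlet(13/2, 6, 4, 14/3)
obs 8: x=0 → posterior Dirichlet(15/2, 6, 4, 14/3)
obs 9: x=3 → posterior Dirichlet(15/2, 6, 4, 17/3)
obs 10: x=0 → posterior Dirichlet(17/2, 6, 4, 17/3)
obs 11: x=2 → posterior Dirichlet(17/2, 6, 5, 17/3)
obs 12: x=1 → posterior Dirichlet(17/2, 7, 5, 17/3)
obs 13: x=3 → posterior Dirichlet(17/2, 7, 5, 20/3)

k = 2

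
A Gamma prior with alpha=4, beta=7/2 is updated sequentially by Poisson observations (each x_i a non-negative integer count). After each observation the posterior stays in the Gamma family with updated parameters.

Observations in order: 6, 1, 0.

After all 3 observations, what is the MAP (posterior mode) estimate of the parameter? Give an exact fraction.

obs 1: x=6 → posterior Gamma(10, 9/2)
obs 2: x=1 → posterior Gamma(11, 11/2)
obs 3: x=0 → posterior Gamma(11, 13/2)

20/13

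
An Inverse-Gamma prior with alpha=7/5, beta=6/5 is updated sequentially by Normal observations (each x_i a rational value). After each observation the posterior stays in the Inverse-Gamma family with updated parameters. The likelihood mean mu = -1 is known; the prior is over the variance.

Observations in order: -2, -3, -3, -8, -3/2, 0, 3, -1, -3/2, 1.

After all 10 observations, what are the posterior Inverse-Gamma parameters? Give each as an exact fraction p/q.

alpha=32/5, beta=819/20

obs 1: x=-2 → posterior Inverse-Gamma(19/10, 17/10)
obs 2: x=-3 → posterior Inverse-Gamma(12/5, 37/10)
obs 3: x=-3 → posterior Inverse-Gamma(29/10, 57/10)
obs 4: x=-8 → posterior Inverse-Gamma(17/5, 151/5)
obs 5: x=-3/2 → posterior Inverse-Gamma(39/10, 1213/40)
obs 6: x=0 → posterior Inverse-Gamma(22/5, 1233/40)
obs 7: x=3 → posterior Inverse-Gamma(49/10, 1553/40)
obs 8: x=-1 → posterior Inverse-Gamma(27/5, 1553/40)
obs 9: x=-3/2 → posterior Inverse-Gamma(59/10, 779/20)
obs 10: x=1 → posterior Inverse-Gamma(32/5, 819/20)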